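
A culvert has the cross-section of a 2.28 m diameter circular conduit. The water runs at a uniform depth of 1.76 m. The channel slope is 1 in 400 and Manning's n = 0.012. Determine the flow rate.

For a circular section of diameter D = 2.28 m at depth y = 1.76 m, the central angle is θ = 2 arccos(1 − 2y/D) = 4.292 rad. Then A = (D²/8)(θ − sin θ) = 3.382 m² and P = Dθ/2 = 4.892 m.
Hydraulic radius R = A/P = 3.382/4.892 = 0.6912 m.
Manning's equation: Q = (1/n) A R^(2/3) S^(1/2) = (1/0.012) × 3.382 × 0.6912^(2/3) × 0.0025^(1/2) = 11 m³/s.

Q = 11 m³/s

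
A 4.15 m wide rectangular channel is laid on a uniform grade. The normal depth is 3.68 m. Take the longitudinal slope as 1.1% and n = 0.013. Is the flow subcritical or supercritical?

Flow area A = b·y = 4.15 × 3.68 = 15.27 m². Wetted perimeter P = b + 2y = 4.15 + 2×3.68 = 11.51 m.
Hydraulic radius R = A/P = 15.27/11.51 = 1.327 m.
V = (1/n) R^(2/3) √S = (1/0.013) × 1.327^(2/3) × √0.011 = 9.742 m/s. Hydraulic depth D_h = A/T = 15.27/4.15 = 3.68 m.
Froude number Fr = V/√(g·D_h) = 9.742/√(9.81×3.68) = 1.62, which is greater than 1, so the flow is supercritical.

supercritical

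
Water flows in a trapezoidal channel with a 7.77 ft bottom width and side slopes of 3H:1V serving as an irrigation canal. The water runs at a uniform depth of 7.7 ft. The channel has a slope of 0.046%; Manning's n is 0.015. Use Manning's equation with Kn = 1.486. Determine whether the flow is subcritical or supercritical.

With bottom width b = 7.77 ft and side slope z = 3: A = (b + zy)y = (7.77 + 3×7.7)×7.7 = 237.7 ft²; P = b + 2y√(1+z²) = 7.77 + 2×7.7×3.162 = 56.47 ft.
Hydraulic radius R = A/P = 237.7/56.47 = 4.209 ft.
V = (1.486/n) R^(2/3) √S = (1.486/0.015) × 4.209^(2/3) × √0.00046 = 5.539 ft/s. Hydraulic depth D_h = A/T = 237.7/53.97 = 4.404 ft.
Froude number Fr = V/√(g·D_h) = 5.539/√(32.2×4.404) = 0.465, which is less than 1, so the flow is subcritical.

subcritical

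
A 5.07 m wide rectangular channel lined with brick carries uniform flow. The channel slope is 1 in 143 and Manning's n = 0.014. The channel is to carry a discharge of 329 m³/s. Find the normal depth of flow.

y_n = 7.15 m

Manning's equation rearranged: A R^(2/3) = nQ / (1·√S) = 0.014 × 329 / (√0.006993) = 55.08.
At y = 6.21 m: A R^(2/3) = 46.59 — short.
At y = 8.33 m: A R^(2/3) = 65.77 — over.
At y = 7.15 m: A R^(2/3) = 55.05 — ≈ 55.08.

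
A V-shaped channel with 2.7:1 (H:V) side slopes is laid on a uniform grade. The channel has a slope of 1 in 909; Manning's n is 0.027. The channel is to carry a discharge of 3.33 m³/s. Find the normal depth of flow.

y_n = 1.21 m

Manning's equation rearranged: A R^(2/3) = nQ / (1·√S) = 0.027 × 3.33 / (√0.0011) = 2.711.
Trying y = 0.933 m: A R^(2/3) = 1.354 — too small.
Trying y = 1.33 m: A R^(2/3) = 3.486 — too large.
Trying y = 1.21 m: A R^(2/3) = 2.709 — close enough.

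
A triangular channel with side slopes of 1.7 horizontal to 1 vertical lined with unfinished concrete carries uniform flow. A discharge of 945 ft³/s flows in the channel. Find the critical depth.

At critical depth, Q² T / (g A³) = 1, i.e. A³/T = Q²/g = 945²/32.2 = 27730.
At y = 8.94 ft: A³/T = 82520 — over.
At y = 5.71 ft: A³/T = 8771 — short.
At y = 7.19 ft: A³/T = 27770 — matches.

y_c = 7.19 ft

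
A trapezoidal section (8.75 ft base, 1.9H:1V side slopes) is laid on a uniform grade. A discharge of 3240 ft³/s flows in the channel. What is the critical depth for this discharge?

y_c = 9.23 ft

At critical depth, Q² T / (g A³) = 1, i.e. A³/T = Q²/g = 3240²/32.2 = 326000.
Try y = 6.72 ft: A³/T = 88190 — short.
Try y = 10.6 ft: A³/T = 585700 — over.
Try y = 9.23 ft: A³/T = 325900 — matches.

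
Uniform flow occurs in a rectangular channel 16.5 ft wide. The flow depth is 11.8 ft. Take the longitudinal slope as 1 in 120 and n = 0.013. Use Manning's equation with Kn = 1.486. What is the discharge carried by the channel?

Flow area A = b·y = 16.5 × 11.8 = 194.7 ft². Wetted perimeter P = b + 2y = 16.5 + 2×11.8 = 40.1 ft.
Hydraulic radius R = A/P = 194.7/40.1 = 4.855 ft.
Manning's equation: Q = (1.486/n) A R^(2/3) S^(1/2) = (1.486/0.013) × 194.7 × 4.855^(2/3) × 0.008333^(1/2) = 5830 ft³/s.

Q = 5830 ft³/s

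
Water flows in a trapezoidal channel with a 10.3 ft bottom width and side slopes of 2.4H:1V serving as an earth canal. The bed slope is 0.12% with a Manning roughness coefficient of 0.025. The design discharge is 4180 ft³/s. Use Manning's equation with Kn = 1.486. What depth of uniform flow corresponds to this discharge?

Manning's equation rearranged: A R^(2/3) = nQ / (1.486·√S) = 0.025 × 4180 / (1.486 × √0.0012) = 2030.
Try y = 11.1 ft: A R^(2/3) = 1358 — too small.
Try y = 15.2 ft: A R^(2/3) = 2834 — too large.
Try y = 13.2 ft: A R^(2/3) = 2032 — ≈ 2030.

y_n = 13.2 ft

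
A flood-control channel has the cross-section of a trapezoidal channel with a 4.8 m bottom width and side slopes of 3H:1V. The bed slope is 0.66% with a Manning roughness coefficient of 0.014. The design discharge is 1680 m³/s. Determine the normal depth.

y_n = 5.94 m

Manning's equation rearranged: A R^(2/3) = nQ / (1·√S) = 0.014 × 1680 / (√0.0066) = 289.5.
Try y = 7.1 m: A R^(2/3) = 445.6 — over.
Try y = 5.94 m: A R^(2/3) = 290 — ≈ 289.5.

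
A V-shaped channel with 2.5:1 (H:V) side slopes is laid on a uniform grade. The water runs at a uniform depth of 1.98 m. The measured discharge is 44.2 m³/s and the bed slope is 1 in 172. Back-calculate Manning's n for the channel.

For a triangular section with side slope z = 2.5: A = zy² = 2.5×1.98² = 9.801 m²; P = 2y√(1+z²) = 2×1.98×2.693 = 10.66 m.
Hydraulic radius R = A/P = 9.801/10.66 = 0.9192 m.
Rearranging Manning's equation: n = (1/Q) A R^(2/3) S^(1/2) = (1/44.2) × 9.801 × 0.9192^(2/3) × √0.005814 = 0.016.

n = 0.016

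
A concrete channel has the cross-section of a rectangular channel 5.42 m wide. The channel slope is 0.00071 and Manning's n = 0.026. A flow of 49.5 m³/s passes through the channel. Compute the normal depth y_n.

y_n = 5.9 m

Manning's equation rearranged: A R^(2/3) = nQ / (1·√S) = 0.026 × 49.5 / (√0.00071) = 48.3.
Try y = 5.27 m: A R^(2/3) = 42.1 — too small.
Try y = 5.9 m: A R^(2/3) = 48.31 — matches.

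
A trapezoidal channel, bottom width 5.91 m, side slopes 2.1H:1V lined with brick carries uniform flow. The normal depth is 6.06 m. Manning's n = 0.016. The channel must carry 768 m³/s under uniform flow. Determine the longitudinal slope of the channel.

With bottom width b = 5.91 m and side slope z = 2.1: A = (b + zy)y = (5.91 + 2.1×6.06)×6.06 = 112.9 m²; P = b + 2y√(1+z²) = 5.91 + 2×6.06×2.326 = 34.1 m.
Hydraulic radius R = A/P = 112.9/34.1 = 3.312 m.
From Manning's equation, S = [nQ / (1 A R^(2/3))]² = [0.016 × 768 / (1 × 112.9 × 3.312^(2/3))]² = 0.0024.

S = 0.0024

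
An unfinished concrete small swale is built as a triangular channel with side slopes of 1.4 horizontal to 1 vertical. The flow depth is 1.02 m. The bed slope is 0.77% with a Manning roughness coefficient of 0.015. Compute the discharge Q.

For a triangular section with side slope z = 1.4: A = zy² = 1.4×1.02² = 1.457 m²; P = 2y√(1+z²) = 2×1.02×1.72 = 3.51 m.
Hydraulic radius R = A/P = 1.457/3.51 = 0.415 m.
Manning's equation: Q = (1/n) A R^(2/3) S^(1/2) = (1/0.015) × 1.457 × 0.415^(2/3) × 0.0077^(1/2) = 4.74 m³/s.

Q = 4.74 m³/s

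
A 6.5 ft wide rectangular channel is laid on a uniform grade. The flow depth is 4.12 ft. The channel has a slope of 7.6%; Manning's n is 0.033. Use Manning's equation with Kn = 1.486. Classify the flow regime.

supercritical

Flow area A = b·y = 6.5 × 4.12 = 26.78 ft². Wetted perimeter P = b + 2y = 6.5 + 2×4.12 = 14.74 ft.
Hydraulic radius R = A/P = 26.78/14.74 = 1.817 ft.
V = (1.486/n) R^(2/3) √S = (1.486/0.033) × 1.817^(2/3) × √0.076 = 18.48 ft/s. Hydraulic depth D_h = A/T = 26.78/6.5 = 4.12 ft.
Froude number Fr = V/√(g·D_h) = 18.48/√(32.2×4.12) = 1.6, which is greater than 1, so the flow is supercritical.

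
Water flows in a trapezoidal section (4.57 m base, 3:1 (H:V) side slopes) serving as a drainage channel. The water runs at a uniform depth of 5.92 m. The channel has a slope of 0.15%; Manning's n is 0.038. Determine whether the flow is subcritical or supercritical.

subcritical

With bottom width b = 4.57 m and side slope z = 3: A = (b + zy)y = (4.57 + 3×5.92)×5.92 = 132.2 m²; P = b + 2y√(1+z²) = 4.57 + 2×5.92×3.162 = 42.01 m.
Hydraulic radius R = A/P = 132.2/42.01 = 3.147 m.
V = (1/n) R^(2/3) √S = (1/0.038) × 3.147^(2/3) × √0.0015 = 2.189 m/s. Hydraulic depth D_h = A/T = 132.2/40.09 = 3.297 m.
Froude number Fr = V/√(g·D_h) = 2.189/√(9.81×3.297) = 0.385, which is less than 1, so the flow is subcritical.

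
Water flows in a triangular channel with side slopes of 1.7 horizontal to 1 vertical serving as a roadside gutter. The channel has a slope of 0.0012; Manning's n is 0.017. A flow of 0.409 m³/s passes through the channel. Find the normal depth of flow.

y_n = 0.554 m

Manning's equation rearranged: A R^(2/3) = nQ / (1·√S) = 0.017 × 0.409 / (√0.0012) = 0.2007.
Trying y = 0.708 m: A R^(2/3) = 0.3862 — over.
Trying y = 0.39 m: A R^(2/3) = 0.07875 — short.
Trying y = 0.554 m: A R^(2/3) = 0.2008 — ≈ 0.2007.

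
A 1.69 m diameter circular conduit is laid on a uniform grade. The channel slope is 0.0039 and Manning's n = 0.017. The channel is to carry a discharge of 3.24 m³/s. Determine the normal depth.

Manning's equation rearranged: A R^(2/3) = nQ / (1·√S) = 0.017 × 3.24 / (√0.0039) = 0.882.
Try y = 1.25 m: A R^(2/3) = 1.133 — over.
Try y = 0.912 m: A R^(2/3) = 0.7172 — short.
Try y = 1.04 m: A R^(2/3) = 0.8818 — matches.

y_n = 1.04 m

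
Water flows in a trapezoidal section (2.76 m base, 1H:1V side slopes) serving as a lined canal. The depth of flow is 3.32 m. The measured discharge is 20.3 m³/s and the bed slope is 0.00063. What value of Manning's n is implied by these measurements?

With bottom width b = 2.76 m and side slope z = 1: A = (b + zy)y = (2.76 + 1×3.32)×3.32 = 20.19 m²; P = b + 2y√(1+z²) = 2.76 + 2×3.32×1.414 = 12.15 m.
Hydraulic radius R = A/P = 20.19/12.15 = 1.661 m.
Rearranging Manning's equation: n = (1/Q) A R^(2/3) S^(1/2) = (1/20.3) × 20.19 × 1.661^(2/3) × √0.00063 = 0.035.

n = 0.035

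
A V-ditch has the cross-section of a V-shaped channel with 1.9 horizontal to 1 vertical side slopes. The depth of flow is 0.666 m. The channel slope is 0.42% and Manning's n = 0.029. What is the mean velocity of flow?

For a triangular section with side slope z = 1.9: A = zy² = 1.9×0.666² = 0.8428 m²; P = 2y√(1+z²) = 2×0.666×2.147 = 2.86 m.
Hydraulic radius R = A/P = 0.8428/2.86 = 0.2947 m.
From Manning's equation, V = (1/n) R^(2/3) S^(1/2) = (1/0.029) × 0.2947^(2/3) × 0.0042^(1/2) = 0.99 m/s.

V = 0.99 m/s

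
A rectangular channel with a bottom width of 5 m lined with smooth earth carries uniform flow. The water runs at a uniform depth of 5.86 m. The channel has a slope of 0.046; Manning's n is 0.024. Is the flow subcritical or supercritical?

Flow area A = b·y = 5 × 5.86 = 29.3 m². Wetted perimeter P = b + 2y = 5 + 2×5.86 = 16.72 m.
Hydraulic radius R = A/P = 29.3/16.72 = 1.752 m.
V = (1/n) R^(2/3) √S = (1/0.024) × 1.752^(2/3) × √0.046 = 12.99 m/s. Hydraulic depth D_h = A/T = 29.3/5 = 5.86 m.
Froude number Fr = V/√(g·D_h) = 12.99/√(9.81×5.86) = 1.71, which is greater than 1, so the flow is supercritical.

supercritical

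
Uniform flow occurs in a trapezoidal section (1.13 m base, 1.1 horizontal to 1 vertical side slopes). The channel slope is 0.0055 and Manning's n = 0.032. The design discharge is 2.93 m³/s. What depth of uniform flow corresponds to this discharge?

Manning's equation rearranged: A R^(2/3) = nQ / (1·√S) = 0.032 × 2.93 / (√0.0055) = 1.264.
Try y = 1.03 m: A R^(2/3) = 1.576 — over.
Try y = 0.649 m: A R^(2/3) = 0.64 — short.
Try y = 0.922 m: A R^(2/3) = 1.263 — matches.

y_n = 0.922 m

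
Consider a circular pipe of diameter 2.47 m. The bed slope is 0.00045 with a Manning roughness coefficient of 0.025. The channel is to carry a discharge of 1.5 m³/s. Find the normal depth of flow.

y_n = 1.25 m

Manning's equation rearranged: A R^(2/3) = nQ / (1·√S) = 0.025 × 1.5 / (√0.00045) = 1.768.
Try y = 0.911 m: A R^(2/3) = 1.008 — short.
Try y = 1.47 m: A R^(2/3) = 2.305 — over.
Try y = 1.25 m: A R^(2/3) = 1.773 — ≈ 1.768.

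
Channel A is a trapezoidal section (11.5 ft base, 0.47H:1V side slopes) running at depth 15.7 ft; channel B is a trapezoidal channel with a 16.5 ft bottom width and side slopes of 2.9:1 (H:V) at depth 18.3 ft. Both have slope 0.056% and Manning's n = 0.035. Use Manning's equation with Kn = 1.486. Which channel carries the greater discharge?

Channel A: With bottom width b = 11.5 ft and side slope z = 0.47: A = (b + zy)y = (11.5 + 0.47×15.7)×15.7 = 296.4 ft²; P = b + 2y√(1+z²) = 11.5 + 2×15.7×1.105 = 46.2 ft. Hydraulic radius R = A/P = 296.4/46.2 = 6.416 ft. Q_A = (1.486/0.035)·296.4·6.416^(2/3)·√0.00056 = 1028 ft³/s.
Channel B: With bottom width b = 16.5 ft and side slope z = 2.9: A = (b + zy)y = (16.5 + 2.9×18.3)×18.3 = 1273 ft²; P = b + 2y√(1+z²) = 16.5 + 2×18.3×3.068 = 128.8 ft. Hydraulic radius R = A/P = 1273/128.8 = 9.887 ft. Q_B = (1.486/0.035)·1273·9.887^(2/3)·√0.00056 = 5892 ft³/s.
Q_A = 1028 ft³/s vs Q_B = 5892 ft³/s, so channel B carries more.

channel B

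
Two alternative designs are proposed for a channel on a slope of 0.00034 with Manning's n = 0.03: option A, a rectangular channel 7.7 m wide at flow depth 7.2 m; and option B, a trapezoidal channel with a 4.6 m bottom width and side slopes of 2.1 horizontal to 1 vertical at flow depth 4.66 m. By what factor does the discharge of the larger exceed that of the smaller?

Channel A: Flow area A = b·y = 7.7 × 7.2 = 55.44 m². Wetted perimeter P = b + 2y = 7.7 + 2×7.2 = 22.1 m. Hydraulic radius R = A/P = 55.44/22.1 = 2.509 m. Q_A = (1/0.03)·55.44·2.509^(2/3)·√0.00034 = 62.91 m³/s.
Channel B: With bottom width b = 4.6 m and side slope z = 2.1: A = (b + zy)y = (4.6 + 2.1×4.66)×4.66 = 67.04 m²; P = b + 2y√(1+z²) = 4.6 + 2×4.66×2.326 = 26.28 m. Hydraulic radius R = A/P = 67.04/26.28 = 2.551 m. Q_B = (1/0.03)·67.04·2.551^(2/3)·√0.00034 = 76.93 m³/s.
The larger discharge is 76.93 m³/s and the smaller is 62.91 m³/s; the ratio is 1.22.

1.22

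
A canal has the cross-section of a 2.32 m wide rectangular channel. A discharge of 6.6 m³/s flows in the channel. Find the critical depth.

For a rectangular channel, critical depth y_c = (q²/g)^(1/3) where q = Q/b = 6.6/2.32 = 2.845 m²/s.
So y_c = (2.845²/9.81)^(1/3) = 0.938 m.

y_c = 0.938 m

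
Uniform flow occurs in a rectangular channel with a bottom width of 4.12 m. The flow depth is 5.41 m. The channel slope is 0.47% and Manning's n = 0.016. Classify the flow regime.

Flow area A = b·y = 4.12 × 5.41 = 22.29 m². Wetted perimeter P = b + 2y = 4.12 + 2×5.41 = 14.94 m.
Hydraulic radius R = A/P = 22.29/14.94 = 1.492 m.
V = (1/n) R^(2/3) √S = (1/0.016) × 1.492^(2/3) × √0.0047 = 5.594 m/s. Hydraulic depth D_h = A/T = 22.29/4.12 = 5.41 m.
Froude number Fr = V/√(g·D_h) = 5.594/√(9.81×5.41) = 0.768, which is less than 1, so the flow is subcritical.

subcritical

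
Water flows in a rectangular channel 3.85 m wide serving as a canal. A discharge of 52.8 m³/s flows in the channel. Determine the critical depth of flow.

y_c = 2.68 m

For a rectangular channel, critical depth y_c = (q²/g)^(1/3) where q = Q/b = 52.8/3.85 = 13.71 m²/s.
So y_c = (13.71²/9.81)^(1/3) = 2.68 m.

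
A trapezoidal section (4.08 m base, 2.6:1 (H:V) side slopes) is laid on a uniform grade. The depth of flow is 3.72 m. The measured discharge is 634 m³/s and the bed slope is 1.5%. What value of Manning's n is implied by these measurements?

With bottom width b = 4.08 m and side slope z = 2.6: A = (b + zy)y = (4.08 + 2.6×3.72)×3.72 = 51.16 m²; P = b + 2y√(1+z²) = 4.08 + 2×3.72×2.786 = 24.81 m.
Hydraulic radius R = A/P = 51.16/24.81 = 2.062 m.
Rearranging Manning's equation: n = (1/Q) A R^(2/3) S^(1/2) = (1/634) × 51.16 × 2.062^(2/3) × √0.015 = 0.016.

n = 0.016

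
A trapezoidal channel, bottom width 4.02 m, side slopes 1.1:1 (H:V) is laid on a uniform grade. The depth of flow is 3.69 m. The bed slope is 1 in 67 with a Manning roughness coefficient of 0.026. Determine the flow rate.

Q = 222 m³/s

With bottom width b = 4.02 m and side slope z = 1.1: A = (b + zy)y = (4.02 + 1.1×3.69)×3.69 = 29.81 m²; P = b + 2y√(1+z²) = 4.02 + 2×3.69×1.487 = 14.99 m.
Hydraulic radius R = A/P = 29.81/14.99 = 1.989 m.
Manning's equation: Q = (1/n) A R^(2/3) S^(1/2) = (1/0.026) × 29.81 × 1.989^(2/3) × 0.01493^(1/2) = 222 m³/s.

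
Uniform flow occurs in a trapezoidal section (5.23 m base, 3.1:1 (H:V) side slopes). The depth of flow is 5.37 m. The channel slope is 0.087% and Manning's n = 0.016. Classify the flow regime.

With bottom width b = 5.23 m and side slope z = 3.1: A = (b + zy)y = (5.23 + 3.1×5.37)×5.37 = 117.5 m²; P = b + 2y√(1+z²) = 5.23 + 2×5.37×3.257 = 40.21 m.
Hydraulic radius R = A/P = 117.5/40.21 = 2.921 m.
V = (1/n) R^(2/3) √S = (1/0.016) × 2.921^(2/3) × √0.00087 = 3.767 m/s. Hydraulic depth D_h = A/T = 117.5/38.52 = 3.05 m.
Froude number Fr = V/√(g·D_h) = 3.767/√(9.81×3.05) = 0.689, which is less than 1, so the flow is subcritical.

subcritical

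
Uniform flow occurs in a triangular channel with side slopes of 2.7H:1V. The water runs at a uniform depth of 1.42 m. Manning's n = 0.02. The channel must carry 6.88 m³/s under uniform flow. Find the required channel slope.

S = 0.0011

For a triangular section with side slope z = 2.7: A = zy² = 2.7×1.42² = 5.444 m²; P = 2y√(1+z²) = 2×1.42×2.879 = 8.177 m.
Hydraulic radius R = A/P = 5.444/8.177 = 0.6658 m.
From Manning's equation, S = [nQ / (1 A R^(2/3))]² = [0.02 × 6.88 / (1 × 5.444 × 0.6658^(2/3))]² = 0.0011.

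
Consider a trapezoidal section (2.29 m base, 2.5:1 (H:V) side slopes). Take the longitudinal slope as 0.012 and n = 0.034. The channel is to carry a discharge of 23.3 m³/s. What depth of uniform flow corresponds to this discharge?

Manning's equation rearranged: A R^(2/3) = nQ / (1·√S) = 0.034 × 23.3 / (√0.012) = 7.232.
Trying y = 1.77 m: A R^(2/3) = 11.93 — too large.
Trying y = 1.41 m: A R^(2/3) = 7.239 — matches.

y_n = 1.41 m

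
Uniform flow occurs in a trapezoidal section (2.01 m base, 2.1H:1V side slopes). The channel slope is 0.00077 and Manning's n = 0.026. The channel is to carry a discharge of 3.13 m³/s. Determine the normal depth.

Manning's equation rearranged: A R^(2/3) = nQ / (1·√S) = 0.026 × 3.13 / (√0.00077) = 2.933.
At y = 1.09 m: A R^(2/3) = 3.559 — over.
At y = 0.688 m: A R^(2/3) = 1.409 — short.
At y = 0.992 m: A R^(2/3) = 2.93 — matches.

y_n = 0.992 m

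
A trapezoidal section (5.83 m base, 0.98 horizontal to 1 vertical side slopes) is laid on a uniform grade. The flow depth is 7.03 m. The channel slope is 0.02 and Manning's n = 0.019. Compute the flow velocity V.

V = 17.2 m/s

With bottom width b = 5.83 m and side slope z = 0.98: A = (b + zy)y = (5.83 + 0.98×7.03)×7.03 = 89.42 m²; P = b + 2y√(1+z²) = 5.83 + 2×7.03×1.4 = 25.52 m.
Hydraulic radius R = A/P = 89.42/25.52 = 3.504 m.
From Manning's equation, V = (1/n) R^(2/3) S^(1/2) = (1/0.019) × 3.504^(2/3) × 0.02^(1/2) = 17.2 m/s.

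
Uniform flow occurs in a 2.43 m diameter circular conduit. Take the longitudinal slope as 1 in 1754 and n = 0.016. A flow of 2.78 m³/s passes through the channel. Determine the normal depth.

Manning's equation rearranged: A R^(2/3) = nQ / (1·√S) = 0.016 × 2.78 / (√0.0005701) = 1.863.
At y = 1.66 m: A R^(2/3) = 2.696 — too large.
At y = 1.3 m: A R^(2/3) = 1.862 — close enough.

y_n = 1.3 m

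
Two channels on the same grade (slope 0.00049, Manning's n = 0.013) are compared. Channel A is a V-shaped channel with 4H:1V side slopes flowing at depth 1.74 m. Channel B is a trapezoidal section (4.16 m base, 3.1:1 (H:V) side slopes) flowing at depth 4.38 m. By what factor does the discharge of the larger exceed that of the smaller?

Channel A: For a triangular section with side slope z = 4: A = zy² = 4×1.74² = 12.11 m²; P = 2y√(1+z²) = 2×1.74×4.123 = 14.35 m. Hydraulic radius R = A/P = 12.11/14.35 = 0.844 m. Q_A = (1/0.013)·12.11·0.844^(2/3)·√0.00049 = 18.42 m³/s.
Channel B: With bottom width b = 4.16 m and side slope z = 3.1: A = (b + zy)y = (4.16 + 3.1×4.38)×4.38 = 77.69 m²; P = b + 2y√(1+z²) = 4.16 + 2×4.38×3.257 = 32.69 m. Hydraulic radius R = A/P = 77.69/32.69 = 2.376 m. Q_B = (1/0.013)·77.69·2.376^(2/3)·√0.00049 = 235.6 m³/s.
The larger discharge is 235.6 m³/s and the smaller is 18.42 m³/s; the ratio is 12.8.

12.8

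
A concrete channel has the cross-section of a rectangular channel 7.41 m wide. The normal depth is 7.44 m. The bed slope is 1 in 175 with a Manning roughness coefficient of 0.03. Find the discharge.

Q = 254 m³/s

Flow area A = b·y = 7.41 × 7.44 = 55.13 m². Wetted perimeter P = b + 2y = 7.41 + 2×7.44 = 22.29 m.
Hydraulic radius R = A/P = 55.13/22.29 = 2.473 m.
Manning's equation: Q = (1/n) A R^(2/3) S^(1/2) = (1/0.03) × 55.13 × 2.473^(2/3) × 0.005714^(1/2) = 254 m³/s.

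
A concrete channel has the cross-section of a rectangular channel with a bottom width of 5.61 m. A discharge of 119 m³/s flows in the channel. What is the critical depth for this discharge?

y_c = 3.58 m

For a rectangular channel, critical depth y_c = (q²/g)^(1/3) where q = Q/b = 119/5.61 = 21.21 m²/s.
So y_c = (21.21²/9.81)^(1/3) = 3.58 m.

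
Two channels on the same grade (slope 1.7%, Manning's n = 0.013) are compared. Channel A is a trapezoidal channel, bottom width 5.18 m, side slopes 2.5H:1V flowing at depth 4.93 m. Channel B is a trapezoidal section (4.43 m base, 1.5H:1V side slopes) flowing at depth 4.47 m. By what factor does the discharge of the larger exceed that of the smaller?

Channel A: With bottom width b = 5.18 m and side slope z = 2.5: A = (b + zy)y = (5.18 + 2.5×4.93)×4.93 = 86.3 m²; P = b + 2y√(1+z²) = 5.18 + 2×4.93×2.693 = 31.73 m. Hydraulic radius R = A/P = 86.3/31.73 = 2.72 m. Q_A = (1/0.013)·86.3·2.72^(2/3)·√0.017 = 1687 m³/s.
Channel B: With bottom width b = 4.43 m and side slope z = 1.5: A = (b + zy)y = (4.43 + 1.5×4.47)×4.47 = 49.77 m²; P = b + 2y√(1+z²) = 4.43 + 2×4.47×1.803 = 20.55 m. Hydraulic radius R = A/P = 49.77/20.55 = 2.422 m. Q_B = (1/0.013)·49.77·2.422^(2/3)·√0.017 = 900.4 m³/s.
The larger discharge is 1687 m³/s and the smaller is 900.4 m³/s; the ratio is 1.87.

1.87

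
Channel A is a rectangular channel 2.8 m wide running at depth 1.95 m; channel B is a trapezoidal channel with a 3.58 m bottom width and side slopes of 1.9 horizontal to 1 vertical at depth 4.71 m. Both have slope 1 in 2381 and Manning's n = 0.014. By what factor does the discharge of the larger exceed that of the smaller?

Channel A: Flow area A = b·y = 2.8 × 1.95 = 5.46 m². Wetted perimeter P = b + 2y = 2.8 + 2×1.95 = 6.7 m. Hydraulic radius R = A/P = 5.46/6.7 = 0.8149 m. Q_A = (1/0.014)·5.46·0.8149^(2/3)·√0.00042 = 6.973 m³/s.
Channel B: With bottom width b = 3.58 m and side slope z = 1.9: A = (b + zy)y = (3.58 + 1.9×4.71)×4.71 = 59.01 m²; P = b + 2y√(1+z²) = 3.58 + 2×4.71×2.147 = 23.81 m. Hydraulic radius R = A/P = 59.01/23.81 = 2.479 m. Q_B = (1/0.014)·59.01·2.479^(2/3)·√0.00042 = 158.2 m³/s.
The larger discharge is 158.2 m³/s and the smaller is 6.973 m³/s; the ratio is 22.7.

22.7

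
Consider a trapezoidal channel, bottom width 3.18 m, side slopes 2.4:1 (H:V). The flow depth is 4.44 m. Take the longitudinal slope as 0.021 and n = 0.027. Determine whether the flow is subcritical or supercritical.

supercritical

With bottom width b = 3.18 m and side slope z = 2.4: A = (b + zy)y = (3.18 + 2.4×4.44)×4.44 = 61.43 m²; P = b + 2y√(1+z²) = 3.18 + 2×4.44×2.6 = 26.27 m.
Hydraulic radius R = A/P = 61.43/26.27 = 2.339 m.
V = (1/n) R^(2/3) √S = (1/0.027) × 2.339^(2/3) × √0.021 = 9.456 m/s. Hydraulic depth D_h = A/T = 61.43/24.49 = 2.508 m.
Froude number Fr = V/√(g·D_h) = 9.456/√(9.81×2.508) = 1.91, which is greater than 1, so the flow is supercritical.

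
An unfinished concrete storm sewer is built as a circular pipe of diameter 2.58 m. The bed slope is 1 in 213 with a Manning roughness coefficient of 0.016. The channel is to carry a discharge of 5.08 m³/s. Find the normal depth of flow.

y_n = 0.976 m

Manning's equation rearranged: A R^(2/3) = nQ / (1·√S) = 0.016 × 5.08 / (√0.004695) = 1.186.
Try y = 0.697 m: A R^(2/3) = 0.623 — short.
Try y = 1.14 m: A R^(2/3) = 1.574 — over.
Try y = 0.976 m: A R^(2/3) = 1.187 — close enough.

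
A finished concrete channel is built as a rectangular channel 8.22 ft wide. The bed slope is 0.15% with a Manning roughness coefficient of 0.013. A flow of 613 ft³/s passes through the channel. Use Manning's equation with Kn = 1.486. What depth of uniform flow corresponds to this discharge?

Manning's equation rearranged: A R^(2/3) = nQ / (1.486·√S) = 0.013 × 613 / (1.486 × √0.0015) = 138.5.
At y = 10.4 ft: A R^(2/3) = 175.7 — too large.
At y = 5.91 ft: A R^(2/3) = 87.67 — too small.
At y = 8.53 ft: A R^(2/3) = 138.4 — ≈ 138.5.

y_n = 8.53 ft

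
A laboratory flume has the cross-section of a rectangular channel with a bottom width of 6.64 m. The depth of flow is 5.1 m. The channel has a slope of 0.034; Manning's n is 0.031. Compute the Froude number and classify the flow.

Flow area A = b·y = 6.64 × 5.1 = 33.86 m². Wetted perimeter P = b + 2y = 6.64 + 2×5.1 = 16.84 m.
Hydraulic radius R = A/P = 33.86/16.84 = 2.011 m.
V = (1/n) R^(2/3) √S = (1/0.031) × 2.011^(2/3) × √0.034 = 9.476 m/s. Hydraulic depth D_h = A/T = 33.86/6.64 = 5.1 m.
Froude number Fr = V/√(g·D_h) = 9.476/√(9.81×5.1) = 1.34, which is greater than 1, so the flow is supercritical.

supercritical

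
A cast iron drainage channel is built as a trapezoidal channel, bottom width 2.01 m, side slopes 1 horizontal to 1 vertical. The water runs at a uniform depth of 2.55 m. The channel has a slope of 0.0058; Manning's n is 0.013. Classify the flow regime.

With bottom width b = 2.01 m and side slope z = 1: A = (b + zy)y = (2.01 + 1×2.55)×2.55 = 11.63 m²; P = b + 2y√(1+z²) = 2.01 + 2×2.55×1.414 = 9.222 m.
Hydraulic radius R = A/P = 11.63/9.222 = 1.261 m.
V = (1/n) R^(2/3) √S = (1/0.013) × 1.261^(2/3) × √0.0058 = 6.837 m/s. Hydraulic depth D_h = A/T = 11.63/7.11 = 1.635 m.
Froude number Fr = V/√(g·D_h) = 6.837/√(9.81×1.635) = 1.71, which is greater than 1, so the flow is supercritical.

supercritical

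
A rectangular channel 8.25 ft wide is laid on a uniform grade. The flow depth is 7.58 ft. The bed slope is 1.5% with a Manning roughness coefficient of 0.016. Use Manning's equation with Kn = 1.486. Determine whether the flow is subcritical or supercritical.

supercritical

Flow area A = b·y = 8.25 × 7.58 = 62.54 ft². Wetted perimeter P = b + 2y = 8.25 + 2×7.58 = 23.41 ft.
Hydraulic radius R = A/P = 62.54/23.41 = 2.671 ft.
V = (1.486/n) R^(2/3) √S = (1.486/0.016) × 2.671^(2/3) × √0.015 = 21.9 ft/s. Hydraulic depth D_h = A/T = 62.54/8.25 = 7.58 ft.
Froude number Fr = V/√(g·D_h) = 21.9/√(32.2×7.58) = 1.4, which is greater than 1, so the flow is supercritical.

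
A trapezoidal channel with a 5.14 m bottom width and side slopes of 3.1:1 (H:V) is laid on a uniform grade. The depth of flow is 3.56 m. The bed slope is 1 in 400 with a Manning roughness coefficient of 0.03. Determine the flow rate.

With bottom width b = 5.14 m and side slope z = 3.1: A = (b + zy)y = (5.14 + 3.1×3.56)×3.56 = 57.59 m²; P = b + 2y√(1+z²) = 5.14 + 2×3.56×3.257 = 28.33 m.
Hydraulic radius R = A/P = 57.59/28.33 = 2.033 m.
Manning's equation: Q = (1/n) A R^(2/3) S^(1/2) = (1/0.03) × 57.59 × 2.033^(2/3) × 0.0025^(1/2) = 154 m³/s.

Q = 154 m³/s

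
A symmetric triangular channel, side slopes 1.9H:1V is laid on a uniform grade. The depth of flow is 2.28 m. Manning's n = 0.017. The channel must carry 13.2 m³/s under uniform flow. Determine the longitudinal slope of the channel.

For a triangular section with side slope z = 1.9: A = zy² = 1.9×2.28² = 9.877 m²; P = 2y√(1+z²) = 2×2.28×2.147 = 9.791 m.
Hydraulic radius R = A/P = 9.877/9.791 = 1.009 m.
From Manning's equation, S = [nQ / (1 A R^(2/3))]² = [0.017 × 13.2 / (1 × 9.877 × 1.009^(2/3))]² = 0.00051.

S = 0.00051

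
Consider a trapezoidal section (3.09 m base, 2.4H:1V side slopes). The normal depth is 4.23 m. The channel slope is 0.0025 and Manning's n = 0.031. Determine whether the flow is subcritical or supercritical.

subcritical

With bottom width b = 3.09 m and side slope z = 2.4: A = (b + zy)y = (3.09 + 2.4×4.23)×4.23 = 56.01 m²; P = b + 2y√(1+z²) = 3.09 + 2×4.23×2.6 = 25.09 m.
Hydraulic radius R = A/P = 56.01/25.09 = 2.233 m.
V = (1/n) R^(2/3) √S = (1/0.031) × 2.233^(2/3) × √0.0025 = 2.755 m/s. Hydraulic depth D_h = A/T = 56.01/23.39 = 2.394 m.
Froude number Fr = V/√(g·D_h) = 2.755/√(9.81×2.394) = 0.569, which is less than 1, so the flow is subcritical.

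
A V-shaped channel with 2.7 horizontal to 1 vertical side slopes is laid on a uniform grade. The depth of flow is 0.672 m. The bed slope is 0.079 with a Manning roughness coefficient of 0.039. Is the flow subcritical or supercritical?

For a triangular section with side slope z = 2.7: A = zy² = 2.7×0.672² = 1.219 m²; P = 2y√(1+z²) = 2×0.672×2.879 = 3.87 m.
Hydraulic radius R = A/P = 1.219/3.87 = 0.3151 m.
V = (1/n) R^(2/3) √S = (1/0.039) × 0.3151^(2/3) × √0.079 = 3.337 m/s. Hydraulic depth D_h = A/T = 1.219/3.629 = 0.336 m.
Froude number Fr = V/√(g·D_h) = 3.337/√(9.81×0.336) = 1.84, which is greater than 1, so the flow is supercritical.

supercritical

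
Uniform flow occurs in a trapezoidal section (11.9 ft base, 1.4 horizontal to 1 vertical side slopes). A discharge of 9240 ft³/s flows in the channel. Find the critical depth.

At critical depth, Q² T / (g A³) = 1, i.e. A³/T = Q²/g = 9240²/32.2 = 2651000.
At y = 19.2 ft: A³/T = 6287000 — over.
At y = 15.6 ft: A³/T = 2624000 — ≈ 2651000.

y_c = 15.6 ft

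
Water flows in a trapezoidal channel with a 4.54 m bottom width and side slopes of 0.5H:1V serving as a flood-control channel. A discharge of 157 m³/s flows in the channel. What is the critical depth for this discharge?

y_c = 4.22 m

At critical depth, Q² T / (g A³) = 1, i.e. A³/T = Q²/g = 157²/9.81 = 2513.
Trying y = 4.85 m: A³/T = 4105 — too large.
Trying y = 4.22 m: A³/T = 2523 — matches.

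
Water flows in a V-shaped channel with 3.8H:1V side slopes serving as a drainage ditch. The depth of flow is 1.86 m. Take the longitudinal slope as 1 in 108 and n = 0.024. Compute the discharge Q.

Q = 49.1 m³/s

For a triangular section with side slope z = 3.8: A = zy² = 3.8×1.86² = 13.15 m²; P = 2y√(1+z²) = 2×1.86×3.929 = 14.62 m.
Hydraulic radius R = A/P = 13.15/14.62 = 0.8994 m.
Manning's equation: Q = (1/n) A R^(2/3) S^(1/2) = (1/0.024) × 13.15 × 0.8994^(2/3) × 0.009259^(1/2) = 49.1 m³/s.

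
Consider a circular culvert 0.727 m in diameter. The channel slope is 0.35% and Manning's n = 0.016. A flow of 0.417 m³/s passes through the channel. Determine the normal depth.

Manning's equation rearranged: A R^(2/3) = nQ / (1·√S) = 0.016 × 0.417 / (√0.0035) = 0.1128.
Trying y = 0.363 m: A R^(2/3) = 0.06644 — low.
Trying y = 0.513 m: A R^(2/3) = 0.1127 — ≈ 0.1128.

y_n = 0.513 m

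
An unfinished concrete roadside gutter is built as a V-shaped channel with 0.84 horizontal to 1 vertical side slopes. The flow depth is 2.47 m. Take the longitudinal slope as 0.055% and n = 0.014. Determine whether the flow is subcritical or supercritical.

For a triangular section with side slope z = 0.84: A = zy² = 0.84×2.47² = 5.125 m²; P = 2y√(1+z²) = 2×2.47×1.306 = 6.452 m.
Hydraulic radius R = A/P = 5.125/6.452 = 0.7943 m.
V = (1/n) R^(2/3) √S = (1/0.014) × 0.7943^(2/3) × √0.00055 = 1.437 m/s. Hydraulic depth D_h = A/T = 5.125/4.15 = 1.235 m.
Froude number Fr = V/√(g·D_h) = 1.437/√(9.81×1.235) = 0.413, which is less than 1, so the flow is subcritical.

subcritical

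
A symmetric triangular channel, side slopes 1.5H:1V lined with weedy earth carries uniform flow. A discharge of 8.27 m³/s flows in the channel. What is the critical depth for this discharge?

At critical depth, Q² T / (g A³) = 1, i.e. A³/T = Q²/g = 8.27²/9.81 = 6.972.
At y = 1.81 m: A³/T = 21.85 — over.
At y = 1.01 m: A³/T = 1.182 — short.
At y = 1.44 m: A³/T = 6.966 — ≈ 6.972.

y_c = 1.44 m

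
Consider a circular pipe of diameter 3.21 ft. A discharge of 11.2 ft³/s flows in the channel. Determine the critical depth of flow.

y_c = 1.04 ft

At critical depth, Q² T / (g A³) = 1, i.e. A³/T = Q²/g = 11.2²/32.2 = 3.896.
Try y = 1.28 ft: A³/T = 8.678 — too large.
Try y = 1.04 ft: A³/T = 3.898 — matches.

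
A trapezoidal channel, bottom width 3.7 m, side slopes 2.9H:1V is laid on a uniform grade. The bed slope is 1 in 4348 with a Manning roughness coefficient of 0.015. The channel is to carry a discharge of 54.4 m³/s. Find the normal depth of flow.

Manning's equation rearranged: A R^(2/3) = nQ / (1·√S) = 0.015 × 54.4 / (√0.00023) = 53.81.
At y = 2.58 m: A R^(2/3) = 37.42 — too small.
At y = 3.79 m: A R^(2/3) = 90.31 — too large.
At y = 3.03 m: A R^(2/3) = 53.84 — ≈ 53.81.

y_n = 3.03 m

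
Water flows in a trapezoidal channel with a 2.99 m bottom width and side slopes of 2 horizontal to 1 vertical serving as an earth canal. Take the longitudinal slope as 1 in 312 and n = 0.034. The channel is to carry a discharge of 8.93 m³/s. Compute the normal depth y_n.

Manning's equation rearranged: A R^(2/3) = nQ / (1·√S) = 0.034 × 8.93 / (√0.003205) = 5.363.
Trying y = 1.5 m: A R^(2/3) = 8.539 — high.
Trying y = 0.855 m: A R^(2/3) = 2.826 — low.
Trying y = 1.19 m: A R^(2/3) = 5.363 — close enough.

y_n = 1.19 m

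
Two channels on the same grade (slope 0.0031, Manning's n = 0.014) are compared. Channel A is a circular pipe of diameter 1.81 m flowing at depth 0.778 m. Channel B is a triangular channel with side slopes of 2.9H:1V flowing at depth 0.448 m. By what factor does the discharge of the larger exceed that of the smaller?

2.82

Channel A: For a circular section of diameter D = 1.81 m at depth y = 0.778 m, the central angle is θ = 2 arccos(1 − 2y/D) = 2.86 rad. Then A = (D²/8)(θ − sin θ) = 1.057 m² and P = Dθ/2 = 2.588 m. Hydraulic radius R = A/P = 1.057/2.588 = 0.4085 m. Q_A = (1/0.014)·1.057·0.4085^(2/3)·√0.0031 = 2.315 m³/s.
Channel B: For a triangular section with side slope z = 2.9: A = zy² = 2.9×0.448² = 0.582 m²; P = 2y√(1+z²) = 2×0.448×3.068 = 2.749 m. Hydraulic radius R = A/P = 0.582/2.749 = 0.2118 m. Q_B = (1/0.014)·0.582·0.2118^(2/3)·√0.0031 = 0.8224 m³/s.
The larger discharge is 2.315 m³/s and the smaller is 0.8224 m³/s; the ratio is 2.82.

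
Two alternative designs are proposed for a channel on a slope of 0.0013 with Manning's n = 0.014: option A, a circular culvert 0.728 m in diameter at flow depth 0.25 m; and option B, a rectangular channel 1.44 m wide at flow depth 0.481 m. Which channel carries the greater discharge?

Channel A: For a circular section of diameter D = 0.728 m at depth y = 0.25 m, the central angle is θ = 2 arccos(1 − 2y/D) = 2.504 rad. Then A = (D²/8)(θ − sin θ) = 0.1265 m² and P = Dθ/2 = 0.9116 m. Hydraulic radius R = A/P = 0.1265/0.9116 = 0.1388 m. Q_A = (1/0.014)·0.1265·0.1388^(2/3)·√0.0013 = 0.08733 m³/s.
Channel B: Flow area A = b·y = 1.44 × 0.481 = 0.6926 m². Wetted perimeter P = b + 2y = 1.44 + 2×0.481 = 2.402 m. Hydraulic radius R = A/P = 0.6926/2.402 = 0.2884 m. Q_B = (1/0.014)·0.6926·0.2884^(2/3)·√0.0013 = 0.7786 m³/s.
Q_A = 0.08733 m³/s vs Q_B = 0.7786 m³/s, so channel B carries more.

channel B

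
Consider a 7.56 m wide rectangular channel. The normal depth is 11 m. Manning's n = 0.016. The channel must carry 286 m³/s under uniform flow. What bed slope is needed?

S = 0.000762

Flow area A = b·y = 7.56 × 11 = 83.16 m². Wetted perimeter P = b + 2y = 7.56 + 2×11 = 29.56 m.
Hydraulic radius R = A/P = 83.16/29.56 = 2.813 m.
From Manning's equation, S = [nQ / (1 A R^(2/3))]² = [0.016 × 286 / (1 × 83.16 × 2.813^(2/3))]² = 0.000762.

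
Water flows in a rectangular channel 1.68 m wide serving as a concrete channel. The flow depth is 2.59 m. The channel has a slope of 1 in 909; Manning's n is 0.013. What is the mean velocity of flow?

Flow area A = b·y = 1.68 × 2.59 = 4.351 m². Wetted perimeter P = b + 2y = 1.68 + 2×2.59 = 6.86 m.
Hydraulic radius R = A/P = 4.351/6.86 = 0.6343 m.
From Manning's equation, V = (1/n) R^(2/3) S^(1/2) = (1/0.013) × 0.6343^(2/3) × 0.0011^(1/2) = 1.88 m/s.

V = 1.88 m/s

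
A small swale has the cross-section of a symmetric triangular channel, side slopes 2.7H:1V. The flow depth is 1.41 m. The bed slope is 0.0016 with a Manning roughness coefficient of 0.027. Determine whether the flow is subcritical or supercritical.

For a triangular section with side slope z = 2.7: A = zy² = 2.7×1.41² = 5.368 m²; P = 2y√(1+z²) = 2×1.41×2.879 = 8.119 m.
Hydraulic radius R = A/P = 5.368/8.119 = 0.6611 m.
V = (1/n) R^(2/3) √S = (1/0.027) × 0.6611^(2/3) × √0.0016 = 1.124 m/s. Hydraulic depth D_h = A/T = 5.368/7.614 = 0.705 m.
Froude number Fr = V/√(g·D_h) = 1.124/√(9.81×0.705) = 0.428, which is less than 1, so the flow is subcritical.

subcritical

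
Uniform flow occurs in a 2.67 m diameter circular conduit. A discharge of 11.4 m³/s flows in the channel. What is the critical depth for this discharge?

At critical depth, Q² T / (g A³) = 1, i.e. A³/T = Q²/g = 11.4²/9.81 = 13.25.
Try y = 1.9 m: A³/T = 32 — over.
Try y = 1.17 m: A³/T = 4.962 — short.
Try y = 1.51 m: A³/T = 13.15 — matches.

y_c = 1.51 m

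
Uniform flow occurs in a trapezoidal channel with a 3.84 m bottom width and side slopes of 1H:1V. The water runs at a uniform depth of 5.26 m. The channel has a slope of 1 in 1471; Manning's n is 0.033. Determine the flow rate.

Q = 70.7 m³/s

With bottom width b = 3.84 m and side slope z = 1: A = (b + zy)y = (3.84 + 1×5.26)×5.26 = 47.87 m²; P = b + 2y√(1+z²) = 3.84 + 2×5.26×1.414 = 18.72 m.
Hydraulic radius R = A/P = 47.87/18.72 = 2.557 m.
Manning's equation: Q = (1/n) A R^(2/3) S^(1/2) = (1/0.033) × 47.87 × 2.557^(2/3) × 0.0006798^(1/2) = 70.7 m³/s.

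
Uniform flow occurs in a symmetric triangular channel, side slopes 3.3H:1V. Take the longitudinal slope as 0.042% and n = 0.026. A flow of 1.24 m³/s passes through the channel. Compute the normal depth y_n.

y_n = 0.911 m

Manning's equation rearranged: A R^(2/3) = nQ / (1·√S) = 0.026 × 1.24 / (√0.00042) = 1.573.
At y = 0.671 m: A R^(2/3) = 0.6967 — low.
At y = 0.986 m: A R^(2/3) = 1.944 — high.
At y = 0.911 m: A R^(2/3) = 1.575 — close enough.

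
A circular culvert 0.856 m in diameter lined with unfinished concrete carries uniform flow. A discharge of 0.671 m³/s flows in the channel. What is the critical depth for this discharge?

y_c = 0.488 m

At critical depth, Q² T / (g A³) = 1, i.e. A³/T = Q²/g = 0.671²/9.81 = 0.0459.
Trying y = 0.564 m: A³/T = 0.08014 — over.
Trying y = 0.366 m: A³/T = 0.0153 — short.
Trying y = 0.488 m: A³/T = 0.04594 — ≈ 0.0459.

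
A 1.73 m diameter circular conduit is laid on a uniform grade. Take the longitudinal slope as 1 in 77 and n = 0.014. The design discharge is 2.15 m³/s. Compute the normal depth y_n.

y_n = 0.52 m

Manning's equation rearranged: A R^(2/3) = nQ / (1·√S) = 0.014 × 2.15 / (√0.01299) = 0.2641.
Try y = 0.401 m: A R^(2/3) = 0.1584 — low.
Try y = 0.52 m: A R^(2/3) = 0.2642 — close enough.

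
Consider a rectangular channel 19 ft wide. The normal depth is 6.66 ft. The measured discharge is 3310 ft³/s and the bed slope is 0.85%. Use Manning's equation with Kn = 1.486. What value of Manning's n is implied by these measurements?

n = 0.013

Flow area A = b·y = 19 × 6.66 = 126.5 ft². Wetted perimeter P = b + 2y = 19 + 2×6.66 = 32.32 ft.
Hydraulic radius R = A/P = 126.5/32.32 = 3.915 ft.
Rearranging Manning's equation: n = (1.486/Q) A R^(2/3) S^(1/2) = (1.486/3310) × 126.5 × 3.915^(2/3) × √0.0085 = 0.013.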